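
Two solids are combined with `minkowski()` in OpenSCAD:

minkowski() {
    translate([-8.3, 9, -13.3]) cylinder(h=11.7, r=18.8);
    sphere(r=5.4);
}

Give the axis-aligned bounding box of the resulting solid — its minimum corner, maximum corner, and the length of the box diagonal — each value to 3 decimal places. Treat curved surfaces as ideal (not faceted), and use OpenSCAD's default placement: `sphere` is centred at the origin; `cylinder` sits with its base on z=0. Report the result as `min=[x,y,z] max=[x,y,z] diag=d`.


min=[-32.500,-15.200,-18.700] max=[15.900,33.200,3.800] diag=72.051

A = translate([-8.3, 9, -13.3]) cylinder(h=11.7, r=18.8) → bbox [-27.1,-9.8,-13.3] .. [10.5,27.8,-1.6]
B = sphere(r=5.4) → bbox [-5.4,-5.4,-5.4] .. [5.4,5.4,5.4]
lo = A.lo+B.lo = [-27.1-5.4, -9.8-5.4, -13.3-5.4] = [-32.500,-15.200,-18.700]
hi = A.hi+B.hi = [10.5+5.4, 27.8+5.4, -1.6+5.4] = [15.900,33.200,3.800]
diag = √(48.4²+48.4²+22.5²) = √5191.37 = 72.051


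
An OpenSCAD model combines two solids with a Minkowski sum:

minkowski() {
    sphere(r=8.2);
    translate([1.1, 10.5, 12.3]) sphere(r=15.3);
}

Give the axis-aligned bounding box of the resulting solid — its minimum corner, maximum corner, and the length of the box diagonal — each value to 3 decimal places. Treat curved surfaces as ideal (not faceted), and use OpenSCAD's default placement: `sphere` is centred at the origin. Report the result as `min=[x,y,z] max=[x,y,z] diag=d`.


min=[-22.400,-13.000,-11.200] max=[24.600,34.000,35.800] diag=81.406

A = translate([1.1, 10.5, 12.3]) sphere(r=15.3) → bbox [-14.2,-4.8,-3] .. [16.4,25.8,27.6]
B = sphere(r=8.2) → bbox [-8.2,-8.2,-8.2] .. [8.2,8.2,8.2]
lo = A.lo+B.lo = [-14.2-8.2, -4.8-8.2, -3-8.2] = [-22.400,-13.000,-11.200]
hi = A.hi+B.hi = [16.4+8.2, 25.8+8.2, 27.6+8.2] = [24.600,34.000,35.800]
diag = √(47²+47²+47²) = √6627 = 81.406


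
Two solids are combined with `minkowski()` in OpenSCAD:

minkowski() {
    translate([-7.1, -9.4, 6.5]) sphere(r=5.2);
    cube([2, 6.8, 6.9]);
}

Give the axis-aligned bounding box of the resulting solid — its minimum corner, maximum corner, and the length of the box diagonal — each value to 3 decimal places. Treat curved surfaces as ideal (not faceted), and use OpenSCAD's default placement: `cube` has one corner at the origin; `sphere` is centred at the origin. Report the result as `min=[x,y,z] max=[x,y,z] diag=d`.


min=[-12.300,-14.600,1.300] max=[0.100,2.600,18.600] diag=27.366

A = translate([-7.1, -9.4, 6.5]) sphere(r=5.2) → bbox [-12.3,-14.6,1.3] .. [-1.9,-4.2,11.7]
B = cube([2, 6.8, 6.9]) → bbox [0,0,0] .. [2,6.8,6.9]
lo = A.lo+B.lo = [-12.3+0, -14.6+0, 1.3+0] = [-12.300,-14.600,1.300]
hi = A.hi+B.hi = [-1.9+2, -4.2+6.8, 11.7+6.9] = [0.100,2.600,18.600]
diag = √(12.4²+17.2²+17.3²) = √748.89 = 27.366


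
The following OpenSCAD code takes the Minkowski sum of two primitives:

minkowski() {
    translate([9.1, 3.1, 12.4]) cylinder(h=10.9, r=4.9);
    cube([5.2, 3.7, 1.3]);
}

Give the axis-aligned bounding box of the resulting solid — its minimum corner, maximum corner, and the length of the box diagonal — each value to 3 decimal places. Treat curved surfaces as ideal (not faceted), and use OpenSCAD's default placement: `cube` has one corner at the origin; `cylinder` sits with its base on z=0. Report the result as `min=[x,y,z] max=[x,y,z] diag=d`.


min=[4.200,-1.800,12.400] max=[19.200,11.700,24.600] diag=23.582

A = translate([9.1, 3.1, 12.4]) cylinder(h=10.9, r=4.9) → bbox [4.2,-1.8,12.4] .. [14,8,23.3]
B = cube([5.2, 3.7, 1.3]) → bbox [0,0,0] .. [5.2,3.7,1.3]
lo = A.lo+B.lo = [4.2+0, -1.8+0, 12.4+0] = [4.200,-1.800,12.400]
hi = A.hi+B.hi = [14+5.2, 8+3.7, 23.3+1.3] = [19.200,11.700,24.600]
diag = √(15²+13.5²+12.2²) = √556.09 = 23.582


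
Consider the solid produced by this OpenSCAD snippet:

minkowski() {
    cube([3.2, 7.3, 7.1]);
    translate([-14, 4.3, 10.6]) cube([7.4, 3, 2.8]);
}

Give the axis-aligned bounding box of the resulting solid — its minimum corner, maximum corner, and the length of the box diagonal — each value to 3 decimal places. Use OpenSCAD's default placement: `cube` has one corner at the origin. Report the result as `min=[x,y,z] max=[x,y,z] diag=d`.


min=[-14.000,4.300,10.600] max=[-3.400,14.600,20.500] diag=17.789

A = translate([-14, 4.3, 10.6]) cube([7.4, 3, 2.8]) → bbox [-14,4.3,10.6] .. [-6.6,7.3,13.4]
B = cube([3.2, 7.3, 7.1]) → bbox [0,0,0] .. [3.2,7.3,7.1]
lo = A.lo+B.lo = [-14+0, 4.3+0, 10.6+0] = [-14.000,4.300,10.600]
hi = A.hi+B.hi = [-6.6+3.2, 7.3+7.3, 13.4+7.1] = [-3.400,14.600,20.500]
diag = √(10.6²+10.3²+9.9²) = √316.46 = 17.789


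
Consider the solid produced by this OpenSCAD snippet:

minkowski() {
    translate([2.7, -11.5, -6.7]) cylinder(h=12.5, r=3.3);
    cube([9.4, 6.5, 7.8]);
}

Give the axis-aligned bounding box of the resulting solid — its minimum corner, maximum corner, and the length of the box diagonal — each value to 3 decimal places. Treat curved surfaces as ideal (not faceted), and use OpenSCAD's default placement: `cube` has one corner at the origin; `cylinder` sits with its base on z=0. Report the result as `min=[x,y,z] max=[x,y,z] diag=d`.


A = translate([2.7, -11.5, -6.7]) cylinder(h=12.5, r=3.3) → bbox [-0.6,-14.8,-6.7] .. [6,-8.2,5.8]
B = cube([9.4, 6.5, 7.8]) → bbox [0,0,0] .. [9.4,6.5,7.8]
lo = A.lo+B.lo = [-0.6+0, -14.8+0, -6.7+0] = [-0.600,-14.800,-6.700]
hi = A.hi+B.hi = [6+9.4, -8.2+6.5, 5.8+7.8] = [15.400,-1.700,13.600]
diag = √(16²+13.1²+20.3²) = √839.7 = 28.978

min=[-0.600,-14.800,-6.700] max=[15.400,-1.700,13.600] diag=28.978


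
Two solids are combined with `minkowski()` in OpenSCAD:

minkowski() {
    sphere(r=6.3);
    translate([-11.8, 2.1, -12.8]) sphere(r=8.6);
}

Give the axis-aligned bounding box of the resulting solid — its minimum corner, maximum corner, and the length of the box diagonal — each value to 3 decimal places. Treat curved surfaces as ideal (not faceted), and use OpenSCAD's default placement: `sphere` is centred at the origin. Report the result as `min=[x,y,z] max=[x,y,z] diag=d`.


A = translate([-11.8, 2.1, -12.8]) sphere(r=8.6) → bbox [-20.4,-6.5,-21.4] .. [-3.2,10.7,-4.2]
B = sphere(r=6.3) → bbox [-6.3,-6.3,-6.3] .. [6.3,6.3,6.3]
lo = A.lo+B.lo = [-20.4-6.3, -6.5-6.3, -21.4-6.3] = [-26.700,-12.800,-27.700]
hi = A.hi+B.hi = [-3.2+6.3, 10.7+6.3, -4.2+6.3] = [3.100,17.000,2.100]
diag = √(29.8²+29.8²+29.8²) = √2664.12 = 51.615

min=[-26.700,-12.800,-27.700] max=[3.100,17.000,2.100] diag=51.615


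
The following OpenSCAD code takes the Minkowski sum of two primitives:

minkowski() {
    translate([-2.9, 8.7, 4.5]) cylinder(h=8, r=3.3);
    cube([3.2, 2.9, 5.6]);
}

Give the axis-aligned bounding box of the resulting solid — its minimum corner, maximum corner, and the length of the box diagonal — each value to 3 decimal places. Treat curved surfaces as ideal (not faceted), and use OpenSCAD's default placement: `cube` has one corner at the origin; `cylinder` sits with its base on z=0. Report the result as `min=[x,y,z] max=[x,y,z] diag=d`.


min=[-6.200,5.400,4.500] max=[3.600,14.900,18.100] diag=19.268

A = translate([-2.9, 8.7, 4.5]) cylinder(h=8, r=3.3) → bbox [-6.2,5.4,4.5] .. [0.4,12,12.5]
B = cube([3.2, 2.9, 5.6]) → bbox [0,0,0] .. [3.2,2.9,5.6]
lo = A.lo+B.lo = [-6.2+0, 5.4+0, 4.5+0] = [-6.200,5.400,4.500]
hi = A.hi+B.hi = [0.4+3.2, 12+2.9, 12.5+5.6] = [3.600,14.900,18.100]
diag = √(9.8²+9.5²+13.6²) = √371.25 = 19.268


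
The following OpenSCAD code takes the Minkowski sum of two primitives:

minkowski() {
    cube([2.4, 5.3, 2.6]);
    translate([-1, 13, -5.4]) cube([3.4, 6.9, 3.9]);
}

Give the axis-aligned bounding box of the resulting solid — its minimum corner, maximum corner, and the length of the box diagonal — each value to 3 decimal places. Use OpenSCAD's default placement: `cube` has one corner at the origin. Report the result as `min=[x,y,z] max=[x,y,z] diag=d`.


min=[-1.000,13.000,-5.400] max=[4.800,25.200,1.100] diag=14.991

A = translate([-1, 13, -5.4]) cube([3.4, 6.9, 3.9]) → bbox [-1,13,-5.4] .. [2.4,19.9,-1.5]
B = cube([2.4, 5.3, 2.6]) → bbox [0,0,0] .. [2.4,5.3,2.6]
lo = A.lo+B.lo = [-1+0, 13+0, -5.4+0] = [-1.000,13.000,-5.400]
hi = A.hi+B.hi = [2.4+2.4, 19.9+5.3, -1.5+2.6] = [4.800,25.200,1.100]
diag = √(5.8²+12.2²+6.5²) = √224.73 = 14.991


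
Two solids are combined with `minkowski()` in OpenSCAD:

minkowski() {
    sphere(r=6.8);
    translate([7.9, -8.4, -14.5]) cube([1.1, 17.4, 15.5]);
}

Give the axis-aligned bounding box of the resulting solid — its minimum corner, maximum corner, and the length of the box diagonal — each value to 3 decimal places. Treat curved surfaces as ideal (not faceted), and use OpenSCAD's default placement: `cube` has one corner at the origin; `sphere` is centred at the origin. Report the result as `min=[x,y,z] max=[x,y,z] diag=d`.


A = translate([7.9, -8.4, -14.5]) cube([1.1, 17.4, 15.5]) → bbox [7.9,-8.4,-14.5] .. [9,9,1]
B = sphere(r=6.8) → bbox [-6.8,-6.8,-6.8] .. [6.8,6.8,6.8]
lo = A.lo+B.lo = [7.9-6.8, -8.4-6.8, -14.5-6.8] = [1.100,-15.200,-21.300]
hi = A.hi+B.hi = [9+6.8, 9+6.8, 1+6.8] = [15.800,15.800,7.800]
diag = √(14.7²+31²+29.1²) = √2023.9 = 44.988

min=[1.100,-15.200,-21.300] max=[15.800,15.800,7.800] diag=44.988


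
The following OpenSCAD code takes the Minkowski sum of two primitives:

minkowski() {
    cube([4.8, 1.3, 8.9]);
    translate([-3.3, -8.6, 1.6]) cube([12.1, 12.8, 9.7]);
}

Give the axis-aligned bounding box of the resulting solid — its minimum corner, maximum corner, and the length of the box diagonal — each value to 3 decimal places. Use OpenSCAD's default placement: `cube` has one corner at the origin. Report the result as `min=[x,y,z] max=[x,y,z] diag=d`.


min=[-3.300,-8.600,1.600] max=[13.600,5.500,20.200] diag=28.816

A = translate([-3.3, -8.6, 1.6]) cube([12.1, 12.8, 9.7]) → bbox [-3.3,-8.6,1.6] .. [8.8,4.2,11.3]
B = cube([4.8, 1.3, 8.9]) → bbox [0,0,0] .. [4.8,1.3,8.9]
lo = A.lo+B.lo = [-3.3+0, -8.6+0, 1.6+0] = [-3.300,-8.600,1.600]
hi = A.hi+B.hi = [8.8+4.8, 4.2+1.3, 11.3+8.9] = [13.600,5.500,20.200]
diag = √(16.9²+14.1²+18.6²) = √830.38 = 28.816


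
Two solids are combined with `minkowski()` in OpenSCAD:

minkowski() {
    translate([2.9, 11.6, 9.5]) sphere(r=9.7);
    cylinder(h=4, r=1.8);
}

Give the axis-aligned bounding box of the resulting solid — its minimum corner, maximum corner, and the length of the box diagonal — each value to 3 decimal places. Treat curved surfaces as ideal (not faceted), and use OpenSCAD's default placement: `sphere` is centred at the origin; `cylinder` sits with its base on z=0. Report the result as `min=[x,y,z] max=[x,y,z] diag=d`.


A = translate([2.9, 11.6, 9.5]) sphere(r=9.7) → bbox [-6.8,1.9,-0.2] .. [12.6,21.3,19.2]
B = cylinder(h=4, r=1.8) → bbox [-1.8,-1.8,0] .. [1.8,1.8,4]
lo = A.lo+B.lo = [-6.8-1.8, 1.9-1.8, -0.2+0] = [-8.600,0.100,-0.200]
hi = A.hi+B.hi = [12.6+1.8, 21.3+1.8, 19.2+4] = [14.400,23.100,23.200]
diag = √(23²+23²+23.4²) = √1605.56 = 40.069

min=[-8.600,0.100,-0.200] max=[14.400,23.100,23.200] diag=40.069


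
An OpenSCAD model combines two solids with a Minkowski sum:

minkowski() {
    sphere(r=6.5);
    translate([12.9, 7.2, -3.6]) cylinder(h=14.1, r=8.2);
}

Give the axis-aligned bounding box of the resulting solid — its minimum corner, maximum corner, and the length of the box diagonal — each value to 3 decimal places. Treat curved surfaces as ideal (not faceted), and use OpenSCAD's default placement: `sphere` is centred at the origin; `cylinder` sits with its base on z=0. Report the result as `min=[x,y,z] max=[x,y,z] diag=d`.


A = translate([12.9, 7.2, -3.6]) cylinder(h=14.1, r=8.2) → bbox [4.7,-1,-3.6] .. [21.1,15.4,10.5]
B = sphere(r=6.5) → bbox [-6.5,-6.5,-6.5] .. [6.5,6.5,6.5]
lo = A.lo+B.lo = [4.7-6.5, -1-6.5, -3.6-6.5] = [-1.800,-7.500,-10.100]
hi = A.hi+B.hi = [21.1+6.5, 15.4+6.5, 10.5+6.5] = [27.600,21.900,17.000]
diag = √(29.4²+29.4²+27.1²) = √2463.13 = 49.630

min=[-1.800,-7.500,-10.100] max=[27.600,21.900,17.000] diag=49.630


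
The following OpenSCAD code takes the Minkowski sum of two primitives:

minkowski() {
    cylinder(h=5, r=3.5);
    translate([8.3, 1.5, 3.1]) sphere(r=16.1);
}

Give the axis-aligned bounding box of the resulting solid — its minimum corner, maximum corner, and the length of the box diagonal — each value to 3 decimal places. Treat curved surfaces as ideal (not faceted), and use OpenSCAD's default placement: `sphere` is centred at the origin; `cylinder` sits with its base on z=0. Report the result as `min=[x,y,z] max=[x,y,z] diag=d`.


min=[-11.300,-18.100,-13.000] max=[27.900,21.100,24.200] diag=66.762

A = translate([8.3, 1.5, 3.1]) sphere(r=16.1) → bbox [-7.8,-14.6,-13] .. [24.4,17.6,19.2]
B = cylinder(h=5, r=3.5) → bbox [-3.5,-3.5,0] .. [3.5,3.5,5]
lo = A.lo+B.lo = [-7.8-3.5, -14.6-3.5, -13+0] = [-11.300,-18.100,-13.000]
hi = A.hi+B.hi = [24.4+3.5, 17.6+3.5, 19.2+5] = [27.900,21.100,24.200]
diag = √(39.2²+39.2²+37.2²) = √4457.12 = 66.762


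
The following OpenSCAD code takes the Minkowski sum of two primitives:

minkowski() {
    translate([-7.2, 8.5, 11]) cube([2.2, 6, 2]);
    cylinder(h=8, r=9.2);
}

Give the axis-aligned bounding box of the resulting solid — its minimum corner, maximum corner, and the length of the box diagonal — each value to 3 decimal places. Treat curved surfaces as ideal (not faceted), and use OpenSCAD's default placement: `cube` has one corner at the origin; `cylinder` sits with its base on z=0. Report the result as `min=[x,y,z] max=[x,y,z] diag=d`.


min=[-16.400,-0.700,11.000] max=[4.200,23.700,21.000] diag=33.462

A = translate([-7.2, 8.5, 11]) cube([2.2, 6, 2]) → bbox [-7.2,8.5,11] .. [-5,14.5,13]
B = cylinder(h=8, r=9.2) → bbox [-9.2,-9.2,0] .. [9.2,9.2,8]
lo = A.lo+B.lo = [-7.2-9.2, 8.5-9.2, 11+0] = [-16.400,-0.700,11.000]
hi = A.hi+B.hi = [-5+9.2, 14.5+9.2, 13+8] = [4.200,23.700,21.000]
diag = √(20.6²+24.4²+10²) = √1119.72 = 33.462


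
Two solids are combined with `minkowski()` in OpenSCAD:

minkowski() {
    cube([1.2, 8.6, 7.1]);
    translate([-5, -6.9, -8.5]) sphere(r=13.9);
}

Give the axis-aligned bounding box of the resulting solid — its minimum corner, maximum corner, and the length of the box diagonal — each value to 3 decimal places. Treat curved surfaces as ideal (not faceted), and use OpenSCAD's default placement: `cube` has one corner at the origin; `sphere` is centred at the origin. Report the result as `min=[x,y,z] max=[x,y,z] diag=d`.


A = translate([-5, -6.9, -8.5]) sphere(r=13.9) → bbox [-18.9,-20.8,-22.4] .. [8.9,7,5.4]
B = cube([1.2, 8.6, 7.1]) → bbox [0,0,0] .. [1.2,8.6,7.1]
lo = A.lo+B.lo = [-18.9+0, -20.8+0, -22.4+0] = [-18.900,-20.800,-22.400]
hi = A.hi+B.hi = [8.9+1.2, 7+8.6, 5.4+7.1] = [10.100,15.600,12.500]
diag = √(29²+36.4²+34.9²) = √3383.97 = 58.172

min=[-18.900,-20.800,-22.400] max=[10.100,15.600,12.500] diag=58.172


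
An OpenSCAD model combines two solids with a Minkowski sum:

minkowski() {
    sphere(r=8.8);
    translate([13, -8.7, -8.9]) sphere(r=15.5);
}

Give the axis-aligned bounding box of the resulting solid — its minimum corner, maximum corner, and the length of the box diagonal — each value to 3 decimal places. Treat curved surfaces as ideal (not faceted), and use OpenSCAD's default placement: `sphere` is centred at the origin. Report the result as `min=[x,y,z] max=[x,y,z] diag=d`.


min=[-11.300,-33.000,-33.200] max=[37.300,15.600,15.400] diag=84.178

A = translate([13, -8.7, -8.9]) sphere(r=15.5) → bbox [-2.5,-24.2,-24.4] .. [28.5,6.8,6.6]
B = sphere(r=8.8) → bbox [-8.8,-8.8,-8.8] .. [8.8,8.8,8.8]
lo = A.lo+B.lo = [-2.5-8.8, -24.2-8.8, -24.4-8.8] = [-11.300,-33.000,-33.200]
hi = A.hi+B.hi = [28.5+8.8, 6.8+8.8, 6.6+8.8] = [37.300,15.600,15.400]
diag = √(48.6²+48.6²+48.6²) = √7085.88 = 84.178


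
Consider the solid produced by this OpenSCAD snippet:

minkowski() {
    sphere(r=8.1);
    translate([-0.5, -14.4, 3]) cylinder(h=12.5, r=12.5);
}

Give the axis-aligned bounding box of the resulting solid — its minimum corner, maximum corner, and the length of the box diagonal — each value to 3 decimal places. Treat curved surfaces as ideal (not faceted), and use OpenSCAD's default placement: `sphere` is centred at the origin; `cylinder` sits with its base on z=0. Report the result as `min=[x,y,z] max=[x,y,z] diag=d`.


A = translate([-0.5, -14.4, 3]) cylinder(h=12.5, r=12.5) → bbox [-13,-26.9,3] .. [12,-1.9,15.5]
B = sphere(r=8.1) → bbox [-8.1,-8.1,-8.1] .. [8.1,8.1,8.1]
lo = A.lo+B.lo = [-13-8.1, -26.9-8.1, 3-8.1] = [-21.100,-35.000,-5.100]
hi = A.hi+B.hi = [12+8.1, -1.9+8.1, 15.5+8.1] = [20.100,6.200,23.600]
diag = √(41.2²+41.2²+28.7²) = √4218.57 = 64.951

min=[-21.100,-35.000,-5.100] max=[20.100,6.200,23.600] diag=64.951


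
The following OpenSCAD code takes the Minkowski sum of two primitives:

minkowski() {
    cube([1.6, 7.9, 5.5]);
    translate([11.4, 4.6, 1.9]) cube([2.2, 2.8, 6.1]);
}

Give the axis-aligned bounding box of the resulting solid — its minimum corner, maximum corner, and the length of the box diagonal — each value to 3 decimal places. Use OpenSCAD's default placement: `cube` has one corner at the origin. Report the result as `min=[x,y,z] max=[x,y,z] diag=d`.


min=[11.400,4.600,1.900] max=[15.200,15.300,13.500] diag=16.232

A = translate([11.4, 4.6, 1.9]) cube([2.2, 2.8, 6.1]) → bbox [11.4,4.6,1.9] .. [13.6,7.4,8]
B = cube([1.6, 7.9, 5.5]) → bbox [0,0,0] .. [1.6,7.9,5.5]
lo = A.lo+B.lo = [11.4+0, 4.6+0, 1.9+0] = [11.400,4.600,1.900]
hi = A.hi+B.hi = [13.6+1.6, 7.4+7.9, 8+5.5] = [15.200,15.300,13.500]
diag = √(3.8²+10.7²+11.6²) = √263.49 = 16.232


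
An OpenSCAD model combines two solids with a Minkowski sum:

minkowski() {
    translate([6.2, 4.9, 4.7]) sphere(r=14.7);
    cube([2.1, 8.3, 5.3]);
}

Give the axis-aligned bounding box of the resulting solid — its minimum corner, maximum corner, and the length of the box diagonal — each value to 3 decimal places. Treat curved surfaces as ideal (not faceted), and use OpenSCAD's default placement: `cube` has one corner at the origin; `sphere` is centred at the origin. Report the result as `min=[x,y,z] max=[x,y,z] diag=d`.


A = translate([6.2, 4.9, 4.7]) sphere(r=14.7) → bbox [-8.5,-9.8,-10] .. [20.9,19.6,19.4]
B = cube([2.1, 8.3, 5.3]) → bbox [0,0,0] .. [2.1,8.3,5.3]
lo = A.lo+B.lo = [-8.5+0, -9.8+0, -10+0] = [-8.500,-9.800,-10.000]
hi = A.hi+B.hi = [20.9+2.1, 19.6+8.3, 19.4+5.3] = [23.000,27.900,24.700]
diag = √(31.5²+37.7²+34.7²) = √3617.63 = 60.147

min=[-8.500,-9.800,-10.000] max=[23.000,27.900,24.700] diag=60.147


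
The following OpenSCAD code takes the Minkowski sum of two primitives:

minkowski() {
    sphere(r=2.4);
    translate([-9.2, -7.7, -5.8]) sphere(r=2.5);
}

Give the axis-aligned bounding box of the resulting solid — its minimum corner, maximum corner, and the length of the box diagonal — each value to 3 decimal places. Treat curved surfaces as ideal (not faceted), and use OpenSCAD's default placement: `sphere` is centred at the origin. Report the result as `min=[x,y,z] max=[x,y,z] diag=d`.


A = translate([-9.2, -7.7, -5.8]) sphere(r=2.5) → bbox [-11.7,-10.2,-8.3] .. [-6.7,-5.2,-3.3]
B = sphere(r=2.4) → bbox [-2.4,-2.4,-2.4] .. [2.4,2.4,2.4]
lo = A.lo+B.lo = [-11.7-2.4, -10.2-2.4, -8.3-2.4] = [-14.100,-12.600,-10.700]
hi = A.hi+B.hi = [-6.7+2.4, -5.2+2.4, -3.3+2.4] = [-4.300,-2.800,-0.900]
diag = √(9.8²+9.8²+9.8²) = √288.12 = 16.974

min=[-14.100,-12.600,-10.700] max=[-4.300,-2.800,-0.900] diag=16.974


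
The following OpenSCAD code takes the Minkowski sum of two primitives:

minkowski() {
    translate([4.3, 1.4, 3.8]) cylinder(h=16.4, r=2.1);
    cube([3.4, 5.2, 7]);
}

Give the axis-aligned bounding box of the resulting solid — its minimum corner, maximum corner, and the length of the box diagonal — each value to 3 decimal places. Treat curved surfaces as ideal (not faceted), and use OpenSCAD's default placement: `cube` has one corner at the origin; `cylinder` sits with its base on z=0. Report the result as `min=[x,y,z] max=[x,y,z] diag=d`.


min=[2.200,-0.700,3.800] max=[9.800,8.700,27.200] diag=26.338

A = translate([4.3, 1.4, 3.8]) cylinder(h=16.4, r=2.1) → bbox [2.2,-0.7,3.8] .. [6.4,3.5,20.2]
B = cube([3.4, 5.2, 7]) → bbox [0,0,0] .. [3.4,5.2,7]
lo = A.lo+B.lo = [2.2+0, -0.7+0, 3.8+0] = [2.200,-0.700,3.800]
hi = A.hi+B.hi = [6.4+3.4, 3.5+5.2, 20.2+7] = [9.800,8.700,27.200]
diag = √(7.6²+9.4²+23.4²) = √693.68 = 26.338


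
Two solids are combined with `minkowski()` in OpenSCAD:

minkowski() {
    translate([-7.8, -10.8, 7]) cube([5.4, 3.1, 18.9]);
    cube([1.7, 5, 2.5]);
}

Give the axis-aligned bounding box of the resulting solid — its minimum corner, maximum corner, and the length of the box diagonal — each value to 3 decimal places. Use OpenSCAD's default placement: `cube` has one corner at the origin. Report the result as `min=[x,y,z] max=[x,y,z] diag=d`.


A = translate([-7.8, -10.8, 7]) cube([5.4, 3.1, 18.9]) → bbox [-7.8,-10.8,7] .. [-2.4,-7.7,25.9]
B = cube([1.7, 5, 2.5]) → bbox [0,0,0] .. [1.7,5,2.5]
lo = A.lo+B.lo = [-7.8+0, -10.8+0, 7+0] = [-7.800,-10.800,7.000]
hi = A.hi+B.hi = [-2.4+1.7, -7.7+5, 25.9+2.5] = [-0.700,-2.700,28.400]
diag = √(7.1²+8.1²+21.4²) = √573.98 = 23.958

min=[-7.800,-10.800,7.000] max=[-0.700,-2.700,28.400] diag=23.958


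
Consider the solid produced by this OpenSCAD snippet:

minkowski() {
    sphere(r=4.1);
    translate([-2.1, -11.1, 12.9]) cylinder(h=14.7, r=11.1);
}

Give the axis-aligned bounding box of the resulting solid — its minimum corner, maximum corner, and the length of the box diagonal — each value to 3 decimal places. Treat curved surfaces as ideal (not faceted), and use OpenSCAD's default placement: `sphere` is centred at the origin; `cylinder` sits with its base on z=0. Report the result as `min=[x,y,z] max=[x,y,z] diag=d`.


min=[-17.300,-26.300,8.800] max=[13.100,4.100,31.700] diag=48.711

A = translate([-2.1, -11.1, 12.9]) cylinder(h=14.7, r=11.1) → bbox [-13.2,-22.2,12.9] .. [9,0,27.6]
B = sphere(r=4.1) → bbox [-4.1,-4.1,-4.1] .. [4.1,4.1,4.1]
lo = A.lo+B.lo = [-13.2-4.1, -22.2-4.1, 12.9-4.1] = [-17.300,-26.300,8.800]
hi = A.hi+B.hi = [9+4.1, 0+4.1, 27.6+4.1] = [13.100,4.100,31.700]
diag = √(30.4²+30.4²+22.9²) = √2372.73 = 48.711


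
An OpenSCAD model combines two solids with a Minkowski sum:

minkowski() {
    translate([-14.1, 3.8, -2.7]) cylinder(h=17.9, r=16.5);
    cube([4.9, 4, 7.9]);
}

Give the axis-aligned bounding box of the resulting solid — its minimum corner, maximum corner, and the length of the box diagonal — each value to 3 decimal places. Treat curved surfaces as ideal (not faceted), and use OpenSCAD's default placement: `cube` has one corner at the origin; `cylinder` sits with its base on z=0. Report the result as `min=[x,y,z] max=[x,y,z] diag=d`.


min=[-30.600,-12.700,-2.700] max=[7.300,24.300,23.100] diag=58.916

A = translate([-14.1, 3.8, -2.7]) cylinder(h=17.9, r=16.5) → bbox [-30.6,-12.7,-2.7] .. [2.4,20.3,15.2]
B = cube([4.9, 4, 7.9]) → bbox [0,0,0] .. [4.9,4,7.9]
lo = A.lo+B.lo = [-30.6+0, -12.7+0, -2.7+0] = [-30.600,-12.700,-2.700]
hi = A.hi+B.hi = [2.4+4.9, 20.3+4, 15.2+7.9] = [7.300,24.300,23.100]
diag = √(37.9²+37²+25.8²) = √3471.05 = 58.916


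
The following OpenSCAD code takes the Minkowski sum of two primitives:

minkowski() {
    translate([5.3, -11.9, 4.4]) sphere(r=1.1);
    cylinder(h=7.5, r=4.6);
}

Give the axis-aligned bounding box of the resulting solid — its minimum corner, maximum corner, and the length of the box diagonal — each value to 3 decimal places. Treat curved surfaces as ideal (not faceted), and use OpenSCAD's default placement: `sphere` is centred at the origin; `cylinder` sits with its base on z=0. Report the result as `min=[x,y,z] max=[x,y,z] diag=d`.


min=[-0.400,-17.600,3.300] max=[11.000,-6.200,13.000] diag=18.815

A = translate([5.3, -11.9, 4.4]) sphere(r=1.1) → bbox [4.2,-13,3.3] .. [6.4,-10.8,5.5]
B = cylinder(h=7.5, r=4.6) → bbox [-4.6,-4.6,0] .. [4.6,4.6,7.5]
lo = A.lo+B.lo = [4.2-4.6, -13-4.6, 3.3+0] = [-0.400,-17.600,3.300]
hi = A.hi+B.hi = [6.4+4.6, -10.8+4.6, 5.5+7.5] = [11.000,-6.200,13.000]
diag = √(11.4²+11.4²+9.7²) = √354.01 = 18.815


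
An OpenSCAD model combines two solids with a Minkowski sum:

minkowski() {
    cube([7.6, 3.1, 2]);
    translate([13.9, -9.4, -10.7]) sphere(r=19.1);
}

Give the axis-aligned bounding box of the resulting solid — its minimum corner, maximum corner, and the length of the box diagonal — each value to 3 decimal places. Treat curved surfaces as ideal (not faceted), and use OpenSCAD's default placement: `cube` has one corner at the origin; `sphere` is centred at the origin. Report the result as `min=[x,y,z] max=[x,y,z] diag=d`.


A = translate([13.9, -9.4, -10.7]) sphere(r=19.1) → bbox [-5.2,-28.5,-29.8] .. [33,9.7,8.4]
B = cube([7.6, 3.1, 2]) → bbox [0,0,0] .. [7.6,3.1,2]
lo = A.lo+B.lo = [-5.2+0, -28.5+0, -29.8+0] = [-5.200,-28.500,-29.800]
hi = A.hi+B.hi = [33+7.6, 9.7+3.1, 8.4+2] = [40.600,12.800,10.400]
diag = √(45.8²+41.3²+40.2²) = √5419.37 = 73.616

min=[-5.200,-28.500,-29.800] max=[40.600,12.800,10.400] diag=73.616


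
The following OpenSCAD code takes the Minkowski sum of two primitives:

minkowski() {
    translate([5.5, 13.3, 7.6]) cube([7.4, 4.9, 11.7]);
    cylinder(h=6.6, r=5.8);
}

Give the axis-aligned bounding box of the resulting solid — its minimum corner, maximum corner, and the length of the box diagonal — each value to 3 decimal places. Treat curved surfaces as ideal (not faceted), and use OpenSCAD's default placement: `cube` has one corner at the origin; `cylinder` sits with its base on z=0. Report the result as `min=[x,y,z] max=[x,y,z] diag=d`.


min=[-0.300,7.500,7.600] max=[18.700,24.000,25.900] diag=31.115

A = translate([5.5, 13.3, 7.6]) cube([7.4, 4.9, 11.7]) → bbox [5.5,13.3,7.6] .. [12.9,18.2,19.3]
B = cylinder(h=6.6, r=5.8) → bbox [-5.8,-5.8,0] .. [5.8,5.8,6.6]
lo = A.lo+B.lo = [5.5-5.8, 13.3-5.8, 7.6+0] = [-0.300,7.500,7.600]
hi = A.hi+B.hi = [12.9+5.8, 18.2+5.8, 19.3+6.6] = [18.700,24.000,25.900]
diag = √(19²+16.5²+18.3²) = √968.14 = 31.115


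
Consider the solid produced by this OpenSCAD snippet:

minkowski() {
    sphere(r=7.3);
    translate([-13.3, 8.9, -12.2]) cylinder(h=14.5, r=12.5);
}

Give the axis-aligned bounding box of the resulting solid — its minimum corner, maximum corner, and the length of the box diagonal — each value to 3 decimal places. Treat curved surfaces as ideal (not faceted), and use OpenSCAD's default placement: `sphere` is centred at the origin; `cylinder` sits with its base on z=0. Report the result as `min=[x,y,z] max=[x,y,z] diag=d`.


min=[-33.100,-10.900,-19.500] max=[6.500,28.700,9.600] diag=63.112

A = translate([-13.3, 8.9, -12.2]) cylinder(h=14.5, r=12.5) → bbox [-25.8,-3.6,-12.2] .. [-0.8,21.4,2.3]
B = sphere(r=7.3) → bbox [-7.3,-7.3,-7.3] .. [7.3,7.3,7.3]
lo = A.lo+B.lo = [-25.8-7.3, -3.6-7.3, -12.2-7.3] = [-33.100,-10.900,-19.500]
hi = A.hi+B.hi = [-0.8+7.3, 21.4+7.3, 2.3+7.3] = [6.500,28.700,9.600]
diag = √(39.6²+39.6²+29.1²) = √3983.13 = 63.112


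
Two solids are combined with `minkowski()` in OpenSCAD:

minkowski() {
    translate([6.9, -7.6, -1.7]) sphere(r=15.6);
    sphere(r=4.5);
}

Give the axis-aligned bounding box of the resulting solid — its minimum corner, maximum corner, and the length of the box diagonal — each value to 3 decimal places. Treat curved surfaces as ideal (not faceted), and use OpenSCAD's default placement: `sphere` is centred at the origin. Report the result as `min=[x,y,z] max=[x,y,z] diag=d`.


min=[-13.200,-27.700,-21.800] max=[27.000,12.500,18.400] diag=69.628

A = translate([6.9, -7.6, -1.7]) sphere(r=15.6) → bbox [-8.7,-23.2,-17.3] .. [22.5,8,13.9]
B = sphere(r=4.5) → bbox [-4.5,-4.5,-4.5] .. [4.5,4.5,4.5]
lo = A.lo+B.lo = [-8.7-4.5, -23.2-4.5, -17.3-4.5] = [-13.200,-27.700,-21.800]
hi = A.hi+B.hi = [22.5+4.5, 8+4.5, 13.9+4.5] = [27.000,12.500,18.400]
diag = √(40.2²+40.2²+40.2²) = √4848.12 = 69.628


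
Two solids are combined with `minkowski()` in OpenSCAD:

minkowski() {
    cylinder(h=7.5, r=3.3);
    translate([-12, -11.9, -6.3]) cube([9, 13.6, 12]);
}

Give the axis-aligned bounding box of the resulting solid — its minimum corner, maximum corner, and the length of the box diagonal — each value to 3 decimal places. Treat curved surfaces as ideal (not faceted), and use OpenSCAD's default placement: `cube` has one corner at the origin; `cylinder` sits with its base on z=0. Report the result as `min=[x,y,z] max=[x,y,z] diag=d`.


min=[-15.300,-15.200,-6.300] max=[0.300,5.000,13.200] diag=32.119

A = translate([-12, -11.9, -6.3]) cube([9, 13.6, 12]) → bbox [-12,-11.9,-6.3] .. [-3,1.7,5.7]
B = cylinder(h=7.5, r=3.3) → bbox [-3.3,-3.3,0] .. [3.3,3.3,7.5]
lo = A.lo+B.lo = [-12-3.3, -11.9-3.3, -6.3+0] = [-15.300,-15.200,-6.300]
hi = A.hi+B.hi = [-3+3.3, 1.7+3.3, 5.7+7.5] = [0.300,5.000,13.200]
diag = √(15.6²+20.2²+19.5²) = √1031.65 = 32.119


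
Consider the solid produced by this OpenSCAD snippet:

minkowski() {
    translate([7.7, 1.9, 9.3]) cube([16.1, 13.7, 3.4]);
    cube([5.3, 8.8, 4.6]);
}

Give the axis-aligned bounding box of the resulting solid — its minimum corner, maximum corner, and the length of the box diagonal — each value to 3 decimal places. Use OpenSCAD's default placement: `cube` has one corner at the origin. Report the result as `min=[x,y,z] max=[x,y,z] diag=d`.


min=[7.700,1.900,9.300] max=[29.100,24.400,17.300] diag=32.066

A = translate([7.7, 1.9, 9.3]) cube([16.1, 13.7, 3.4]) → bbox [7.7,1.9,9.3] .. [23.8,15.6,12.7]
B = cube([5.3, 8.8, 4.6]) → bbox [0,0,0] .. [5.3,8.8,4.6]
lo = A.lo+B.lo = [7.7+0, 1.9+0, 9.3+0] = [7.700,1.900,9.300]
hi = A.hi+B.hi = [23.8+5.3, 15.6+8.8, 12.7+4.6] = [29.100,24.400,17.300]
diag = √(21.4²+22.5²+8²) = √1028.21 = 32.066


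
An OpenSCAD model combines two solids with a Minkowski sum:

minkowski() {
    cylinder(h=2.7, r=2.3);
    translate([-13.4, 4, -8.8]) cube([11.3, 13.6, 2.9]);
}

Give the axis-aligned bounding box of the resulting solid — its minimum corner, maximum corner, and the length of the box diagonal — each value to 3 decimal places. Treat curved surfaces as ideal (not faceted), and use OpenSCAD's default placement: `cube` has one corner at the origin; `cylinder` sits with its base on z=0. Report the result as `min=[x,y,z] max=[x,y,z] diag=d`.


A = translate([-13.4, 4, -8.8]) cube([11.3, 13.6, 2.9]) → bbox [-13.4,4,-8.8] .. [-2.1,17.6,-5.9]
B = cylinder(h=2.7, r=2.3) → bbox [-2.3,-2.3,0] .. [2.3,2.3,2.7]
lo = A.lo+B.lo = [-13.4-2.3, 4-2.3, -8.8+0] = [-15.700,1.700,-8.800]
hi = A.hi+B.hi = [-2.1+2.3, 17.6+2.3, -5.9+2.7] = [0.200,19.900,-3.200]
diag = √(15.9²+18.2²+5.6²) = √615.41 = 24.807

min=[-15.700,1.700,-8.800] max=[0.200,19.900,-3.200] diag=24.807


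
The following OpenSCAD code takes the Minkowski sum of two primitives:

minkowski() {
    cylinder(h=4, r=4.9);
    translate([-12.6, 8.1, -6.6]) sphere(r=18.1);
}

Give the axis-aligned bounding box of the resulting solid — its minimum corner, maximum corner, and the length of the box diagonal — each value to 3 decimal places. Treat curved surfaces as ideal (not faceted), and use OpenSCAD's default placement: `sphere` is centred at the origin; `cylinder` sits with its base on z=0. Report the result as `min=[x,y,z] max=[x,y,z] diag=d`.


A = translate([-12.6, 8.1, -6.6]) sphere(r=18.1) → bbox [-30.7,-10,-24.7] .. [5.5,26.2,11.5]
B = cylinder(h=4, r=4.9) → bbox [-4.9,-4.9,0] .. [4.9,4.9,4]
lo = A.lo+B.lo = [-30.7-4.9, -10-4.9, -24.7+0] = [-35.600,-14.900,-24.700]
hi = A.hi+B.hi = [5.5+4.9, 26.2+4.9, 11.5+4] = [10.400,31.100,15.500]
diag = √(46²+46²+40.2²) = √5848.04 = 76.472

min=[-35.600,-14.900,-24.700] max=[10.400,31.100,15.500] diag=76.472


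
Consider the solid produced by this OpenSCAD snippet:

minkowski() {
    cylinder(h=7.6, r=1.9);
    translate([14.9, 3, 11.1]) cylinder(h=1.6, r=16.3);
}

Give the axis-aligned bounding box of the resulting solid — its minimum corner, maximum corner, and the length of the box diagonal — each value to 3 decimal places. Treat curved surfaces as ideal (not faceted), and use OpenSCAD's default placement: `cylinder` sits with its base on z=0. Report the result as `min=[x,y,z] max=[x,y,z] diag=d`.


A = translate([14.9, 3, 11.1]) cylinder(h=1.6, r=16.3) → bbox [-1.4,-13.3,11.1] .. [31.2,19.3,12.7]
B = cylinder(h=7.6, r=1.9) → bbox [-1.9,-1.9,0] .. [1.9,1.9,7.6]
lo = A.lo+B.lo = [-1.4-1.9, -13.3-1.9, 11.1+0] = [-3.300,-15.200,11.100]
hi = A.hi+B.hi = [31.2+1.9, 19.3+1.9, 12.7+7.6] = [33.100,21.200,20.300]
diag = √(36.4²+36.4²+9.2²) = √2734.56 = 52.293

min=[-3.300,-15.200,11.100] max=[33.100,21.200,20.300] diag=52.293


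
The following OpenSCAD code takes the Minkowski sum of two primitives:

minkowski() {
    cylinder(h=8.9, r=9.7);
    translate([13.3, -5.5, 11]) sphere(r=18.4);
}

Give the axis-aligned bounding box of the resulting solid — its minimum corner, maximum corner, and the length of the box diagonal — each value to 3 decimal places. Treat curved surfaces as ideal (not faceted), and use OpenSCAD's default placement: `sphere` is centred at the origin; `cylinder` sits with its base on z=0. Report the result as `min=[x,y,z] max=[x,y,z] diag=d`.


min=[-14.800,-33.600,-7.400] max=[41.400,22.600,38.300] diag=91.681

A = translate([13.3, -5.5, 11]) sphere(r=18.4) → bbox [-5.1,-23.9,-7.4] .. [31.7,12.9,29.4]
B = cylinder(h=8.9, r=9.7) → bbox [-9.7,-9.7,0] .. [9.7,9.7,8.9]
lo = A.lo+B.lo = [-5.1-9.7, -23.9-9.7, -7.4+0] = [-14.800,-33.600,-7.400]
hi = A.hi+B.hi = [31.7+9.7, 12.9+9.7, 29.4+8.9] = [41.400,22.600,38.300]
diag = √(56.2²+56.2²+45.7²) = √8405.37 = 91.681


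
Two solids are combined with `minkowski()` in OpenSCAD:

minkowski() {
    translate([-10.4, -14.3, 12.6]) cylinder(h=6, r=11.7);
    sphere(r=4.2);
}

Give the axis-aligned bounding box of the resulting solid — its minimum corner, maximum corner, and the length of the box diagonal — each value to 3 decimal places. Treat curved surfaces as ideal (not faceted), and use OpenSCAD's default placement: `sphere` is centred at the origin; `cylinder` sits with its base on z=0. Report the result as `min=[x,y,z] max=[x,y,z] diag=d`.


A = translate([-10.4, -14.3, 12.6]) cylinder(h=6, r=11.7) → bbox [-22.1,-26,12.6] .. [1.3,-2.6,18.6]
B = sphere(r=4.2) → bbox [-4.2,-4.2,-4.2] .. [4.2,4.2,4.2]
lo = A.lo+B.lo = [-22.1-4.2, -26-4.2, 12.6-4.2] = [-26.300,-30.200,8.400]
hi = A.hi+B.hi = [1.3+4.2, -2.6+4.2, 18.6+4.2] = [5.500,1.600,22.800]
diag = √(31.8²+31.8²+14.4²) = √2229.84 = 47.221

min=[-26.300,-30.200,8.400] max=[5.500,1.600,22.800] diag=47.221


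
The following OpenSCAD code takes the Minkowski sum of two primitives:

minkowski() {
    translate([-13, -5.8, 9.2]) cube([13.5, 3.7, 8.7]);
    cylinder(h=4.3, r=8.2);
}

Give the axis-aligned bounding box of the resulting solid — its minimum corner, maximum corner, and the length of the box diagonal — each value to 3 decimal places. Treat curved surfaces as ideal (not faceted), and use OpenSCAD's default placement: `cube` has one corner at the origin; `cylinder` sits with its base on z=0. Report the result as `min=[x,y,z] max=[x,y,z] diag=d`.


A = translate([-13, -5.8, 9.2]) cube([13.5, 3.7, 8.7]) → bbox [-13,-5.8,9.2] .. [0.5,-2.1,17.9]
B = cylinder(h=4.3, r=8.2) → bbox [-8.2,-8.2,0] .. [8.2,8.2,4.3]
lo = A.lo+B.lo = [-13-8.2, -5.8-8.2, 9.2+0] = [-21.200,-14.000,9.200]
hi = A.hi+B.hi = [0.5+8.2, -2.1+8.2, 17.9+4.3] = [8.700,6.100,22.200]
diag = √(29.9²+20.1²+13²) = √1467.02 = 38.302

min=[-21.200,-14.000,9.200] max=[8.700,6.100,22.200] diag=38.302


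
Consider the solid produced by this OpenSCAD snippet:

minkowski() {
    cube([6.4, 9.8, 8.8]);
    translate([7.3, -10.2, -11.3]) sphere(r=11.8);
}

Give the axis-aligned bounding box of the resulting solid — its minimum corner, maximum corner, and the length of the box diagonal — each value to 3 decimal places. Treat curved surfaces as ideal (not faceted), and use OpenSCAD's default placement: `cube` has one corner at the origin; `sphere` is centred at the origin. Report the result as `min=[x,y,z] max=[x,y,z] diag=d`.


min=[-4.500,-22.000,-23.100] max=[25.500,11.400,9.300] diag=55.365

A = translate([7.3, -10.2, -11.3]) sphere(r=11.8) → bbox [-4.5,-22,-23.1] .. [19.1,1.6,0.5]
B = cube([6.4, 9.8, 8.8]) → bbox [0,0,0] .. [6.4,9.8,8.8]
lo = A.lo+B.lo = [-4.5+0, -22+0, -23.1+0] = [-4.500,-22.000,-23.100]
hi = A.hi+B.hi = [19.1+6.4, 1.6+9.8, 0.5+8.8] = [25.500,11.400,9.300]
diag = √(30²+33.4²+32.4²) = √3065.32 = 55.365


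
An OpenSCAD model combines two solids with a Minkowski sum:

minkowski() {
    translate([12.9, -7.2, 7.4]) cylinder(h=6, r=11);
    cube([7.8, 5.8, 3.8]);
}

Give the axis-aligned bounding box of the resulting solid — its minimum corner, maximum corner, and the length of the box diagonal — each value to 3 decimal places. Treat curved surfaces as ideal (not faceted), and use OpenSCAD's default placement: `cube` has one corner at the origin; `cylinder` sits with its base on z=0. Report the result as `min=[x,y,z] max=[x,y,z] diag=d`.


min=[1.900,-18.200,7.400] max=[31.700,9.600,17.200] diag=41.916

A = translate([12.9, -7.2, 7.4]) cylinder(h=6, r=11) → bbox [1.9,-18.2,7.4] .. [23.9,3.8,13.4]
B = cube([7.8, 5.8, 3.8]) → bbox [0,0,0] .. [7.8,5.8,3.8]
lo = A.lo+B.lo = [1.9+0, -18.2+0, 7.4+0] = [1.900,-18.200,7.400]
hi = A.hi+B.hi = [23.9+7.8, 3.8+5.8, 13.4+3.8] = [31.700,9.600,17.200]
diag = √(29.8²+27.8²+9.8²) = √1756.92 = 41.916


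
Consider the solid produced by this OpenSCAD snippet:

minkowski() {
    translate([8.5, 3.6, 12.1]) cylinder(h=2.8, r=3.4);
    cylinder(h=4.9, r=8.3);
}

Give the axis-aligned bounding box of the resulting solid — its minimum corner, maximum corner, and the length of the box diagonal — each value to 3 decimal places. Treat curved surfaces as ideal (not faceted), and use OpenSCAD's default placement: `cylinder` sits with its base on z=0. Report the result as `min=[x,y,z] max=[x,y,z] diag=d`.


min=[-3.200,-8.100,12.100] max=[20.200,15.300,19.800] diag=33.977

A = translate([8.5, 3.6, 12.1]) cylinder(h=2.8, r=3.4) → bbox [5.1,0.2,12.1] .. [11.9,7,14.9]
B = cylinder(h=4.9, r=8.3) → bbox [-8.3,-8.3,0] .. [8.3,8.3,4.9]
lo = A.lo+B.lo = [5.1-8.3, 0.2-8.3, 12.1+0] = [-3.200,-8.100,12.100]
hi = A.hi+B.hi = [11.9+8.3, 7+8.3, 14.9+4.9] = [20.200,15.300,19.800]
diag = √(23.4²+23.4²+7.7²) = √1154.41 = 33.977


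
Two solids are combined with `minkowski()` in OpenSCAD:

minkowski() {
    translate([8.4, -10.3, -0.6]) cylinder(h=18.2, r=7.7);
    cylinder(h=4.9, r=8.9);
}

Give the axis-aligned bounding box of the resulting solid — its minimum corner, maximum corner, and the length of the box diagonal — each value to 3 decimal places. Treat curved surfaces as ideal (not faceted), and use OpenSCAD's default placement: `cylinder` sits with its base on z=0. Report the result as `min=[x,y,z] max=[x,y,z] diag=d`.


A = translate([8.4, -10.3, -0.6]) cylinder(h=18.2, r=7.7) → bbox [0.7,-18,-0.6] .. [16.1,-2.6,17.6]
B = cylinder(h=4.9, r=8.9) → bbox [-8.9,-8.9,0] .. [8.9,8.9,4.9]
lo = A.lo+B.lo = [0.7-8.9, -18-8.9, -0.6+0] = [-8.200,-26.900,-0.600]
hi = A.hi+B.hi = [16.1+8.9, -2.6+8.9, 17.6+4.9] = [25.000,6.300,22.500]
diag = √(33.2²+33.2²+23.1²) = √2738.09 = 52.327

min=[-8.200,-26.900,-0.600] max=[25.000,6.300,22.500] diag=52.327


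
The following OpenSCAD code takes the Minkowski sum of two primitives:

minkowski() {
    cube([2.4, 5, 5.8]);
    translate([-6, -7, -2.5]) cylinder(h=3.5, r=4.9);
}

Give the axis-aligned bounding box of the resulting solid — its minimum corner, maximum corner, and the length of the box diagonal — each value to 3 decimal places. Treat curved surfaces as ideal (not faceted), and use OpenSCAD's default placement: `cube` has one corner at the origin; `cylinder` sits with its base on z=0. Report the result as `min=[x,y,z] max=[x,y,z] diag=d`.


A = translate([-6, -7, -2.5]) cylinder(h=3.5, r=4.9) → bbox [-10.9,-11.9,-2.5] .. [-1.1,-2.1,1]
B = cube([2.4, 5, 5.8]) → bbox [0,0,0] .. [2.4,5,5.8]
lo = A.lo+B.lo = [-10.9+0, -11.9+0, -2.5+0] = [-10.900,-11.900,-2.500]
hi = A.hi+B.hi = [-1.1+2.4, -2.1+5, 1+5.8] = [1.300,2.900,6.800]
diag = √(12.2²+14.8²+9.3²) = √454.37 = 21.316

min=[-10.900,-11.900,-2.500] max=[1.300,2.900,6.800] diag=21.316
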